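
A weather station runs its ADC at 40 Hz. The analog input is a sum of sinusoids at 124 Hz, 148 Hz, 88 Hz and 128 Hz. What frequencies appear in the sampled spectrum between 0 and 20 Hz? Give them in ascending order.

fs/2 = 20 Hz.
124 Hz mod fs = 4 Hz.
4 Hz ≤ fs/2 = 20 Hz, appears at 4 Hz.
148 Hz mod fs = 28 Hz.
28 Hz > fs/2 = 20 Hz, folds to fs − 28 Hz = 12 Hz.
88 Hz mod fs = 8 Hz.
8 Hz ≤ fs/2 = 20 Hz, appears at 8 Hz.
128 Hz mod fs = 8 Hz.
8 Hz ≤ fs/2 = 20 Hz, appears at 8 Hz.
Distinct values: {4 Hz, 8 Hz, 12 Hz}.

4 Hz, 8 Hz, 12 Hz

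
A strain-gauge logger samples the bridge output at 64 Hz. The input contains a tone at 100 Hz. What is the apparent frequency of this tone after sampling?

28 Hz

100 Hz mod fs = 36 Hz.
36 Hz > fs/2 = 32 Hz, folds to fs − 36 Hz = 28 Hz.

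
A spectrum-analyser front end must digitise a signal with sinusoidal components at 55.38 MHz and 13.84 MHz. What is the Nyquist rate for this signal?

Highest-frequency component: 55.38 MHz.
Nyquist rate = 2 × 55.38 MHz = 110.76 MHz.

110.76 MHz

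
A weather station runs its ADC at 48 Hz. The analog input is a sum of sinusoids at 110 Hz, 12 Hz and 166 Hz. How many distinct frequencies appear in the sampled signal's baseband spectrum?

fs/2 = 24 Hz.
110 Hz mod fs = 14 Hz.
14 Hz ≤ fs/2 = 24 Hz, appears at 14 Hz.
12 Hz ≤ fs/2 = 24 Hz, passes unchanged.
166 Hz mod fs = 22 Hz.
22 Hz ≤ fs/2 = 24 Hz, appears at 22 Hz.
Distinct values: {12 Hz, 14 Hz, 22 Hz} → 3.

3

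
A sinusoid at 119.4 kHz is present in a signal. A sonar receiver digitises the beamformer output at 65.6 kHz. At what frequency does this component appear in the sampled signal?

11.8 kHz

119.4 kHz mod fs = 53.8 kHz.
53.8 kHz > fs/2 = 32.8 kHz, folds to fs − 53.8 kHz = 11.8 kHz.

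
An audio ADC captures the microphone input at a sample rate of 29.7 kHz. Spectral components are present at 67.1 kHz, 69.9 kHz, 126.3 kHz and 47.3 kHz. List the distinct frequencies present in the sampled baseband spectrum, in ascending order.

7.5 kHz, 7.7 kHz, 10.5 kHz, 12.1 kHz

fs/2 = 14.85 kHz.
67.1 kHz mod fs = 7.7 kHz.
7.7 kHz ≤ fs/2 = 14.85 kHz, appears at 7.7 kHz.
69.9 kHz mod fs = 10.5 kHz.
10.5 kHz ≤ fs/2 = 14.85 kHz, appears at 10.5 kHz.
126.3 kHz mod fs = 7.5 kHz.
7.5 kHz ≤ fs/2 = 14.85 kHz, appears at 7.5 kHz.
47.3 kHz mod fs = 17.6 kHz.
17.6 kHz > fs/2 = 14.85 kHz, folds to fs − 17.6 kHz = 12.1 kHz.
Distinct values: {7.5 kHz, 7.7 kHz, 10.5 kHz, 12.1 kHz}.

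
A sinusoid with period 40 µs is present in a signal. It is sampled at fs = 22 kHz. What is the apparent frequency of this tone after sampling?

T = 40 µs → f = 1/T = 25 kHz.
25 kHz mod fs = 3 kHz.
3 kHz ≤ fs/2 = 11 kHz, appears at 3 kHz.

3 kHz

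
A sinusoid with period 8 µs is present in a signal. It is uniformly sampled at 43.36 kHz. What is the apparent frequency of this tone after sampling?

T = 8 µs → f = 1/T = 125 kHz.
125 kHz mod fs = 38.28 kHz.
38.28 kHz > fs/2 = 21.68 kHz, folds to fs − 38.28 kHz = 5.08 kHz.

5.08 kHz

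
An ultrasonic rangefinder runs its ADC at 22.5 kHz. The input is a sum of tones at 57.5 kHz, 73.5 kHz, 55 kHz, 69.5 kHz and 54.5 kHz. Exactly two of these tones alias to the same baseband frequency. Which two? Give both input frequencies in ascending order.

fs/2 = 11.25 kHz.
57.5 kHz mod fs = 12.5 kHz.
12.5 kHz > fs/2 = 11.25 kHz, folds to fs − 12.5 kHz = 10 kHz.
73.5 kHz mod fs = 6 kHz.
6 kHz ≤ fs/2 = 11.25 kHz, appears at 6 kHz.
55 kHz mod fs = 10 kHz.
10 kHz ≤ fs/2 = 11.25 kHz, appears at 10 kHz.
69.5 kHz mod fs = 2 kHz.
2 kHz ≤ fs/2 = 11.25 kHz, appears at 2 kHz.
54.5 kHz mod fs = 9.5 kHz.
9.5 kHz ≤ fs/2 = 11.25 kHz, appears at 9.5 kHz.
55 kHz and 57.5 kHz both map to 10 kHz.

55 kHz, 57.5 kHz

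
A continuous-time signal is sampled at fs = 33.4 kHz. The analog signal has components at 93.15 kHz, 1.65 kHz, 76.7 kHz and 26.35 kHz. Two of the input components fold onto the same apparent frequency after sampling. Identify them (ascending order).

fs/2 = 16.7 kHz.
93.15 kHz mod fs = 26.35 kHz.
26.35 kHz > fs/2 = 16.7 kHz, folds to fs − 26.35 kHz = 7.05 kHz.
1.65 kHz ≤ fs/2 = 16.7 kHz, passes unchanged.
76.7 kHz mod fs = 9.9 kHz.
9.9 kHz ≤ fs/2 = 16.7 kHz, appears at 9.9 kHz.
26.35 kHz > fs/2 = 16.7 kHz, folds to fs − 26.35 kHz = 7.05 kHz.
26.35 kHz and 93.15 kHz both map to 7.05 kHz.

26.35 kHz, 93.15 kHz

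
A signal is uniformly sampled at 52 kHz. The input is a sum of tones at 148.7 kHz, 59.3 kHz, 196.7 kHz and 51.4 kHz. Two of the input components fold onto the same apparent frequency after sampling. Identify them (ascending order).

59.3 kHz, 148.7 kHz

fs/2 = 26 kHz.
148.7 kHz mod fs = 44.7 kHz.
44.7 kHz > fs/2 = 26 kHz, folds to fs − 44.7 kHz = 7.3 kHz.
59.3 kHz mod fs = 7.3 kHz.
7.3 kHz ≤ fs/2 = 26 kHz, appears at 7.3 kHz.
196.7 kHz mod fs = 40.7 kHz.
40.7 kHz > fs/2 = 26 kHz, folds to fs − 40.7 kHz = 11.3 kHz.
51.4 kHz > fs/2 = 26 kHz, folds to fs − 51.4 kHz = 0.6 kHz.
59.3 kHz and 148.7 kHz both map to 7.3 kHz.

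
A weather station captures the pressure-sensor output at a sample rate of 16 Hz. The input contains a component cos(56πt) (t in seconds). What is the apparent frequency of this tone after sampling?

ω = 56π rad/s → f = ω/(2π) = 28 Hz.
28 Hz mod fs = 12 Hz.
12 Hz > fs/2 = 8 Hz, folds to fs − 12 Hz = 4 Hz.

4 Hz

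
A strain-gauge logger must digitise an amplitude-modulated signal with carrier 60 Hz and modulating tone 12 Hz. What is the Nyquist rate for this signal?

144 Hz

AM sidebands sit at fc ± fm = 48 Hz and 72 Hz.
Highest-frequency component: 72 Hz.
Nyquist rate = 2 × 72 Hz = 144 Hz.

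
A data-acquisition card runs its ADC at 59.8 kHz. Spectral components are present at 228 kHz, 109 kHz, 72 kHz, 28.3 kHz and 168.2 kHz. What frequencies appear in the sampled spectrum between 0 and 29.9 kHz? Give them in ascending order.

fs/2 = 29.9 kHz.
228 kHz mod fs = 48.6 kHz.
48.6 kHz > fs/2 = 29.9 kHz, folds to fs − 48.6 kHz = 11.2 kHz.
109 kHz mod fs = 49.2 kHz.
49.2 kHz > fs/2 = 29.9 kHz, folds to fs − 49.2 kHz = 10.6 kHz.
72 kHz mod fs = 12.2 kHz.
12.2 kHz ≤ fs/2 = 29.9 kHz, appears at 12.2 kHz.
28.3 kHz ≤ fs/2 = 29.9 kHz, passes unchanged.
168.2 kHz mod fs = 48.6 kHz.
48.6 kHz > fs/2 = 29.9 kHz, folds to fs − 48.6 kHz = 11.2 kHz.
Distinct values: {10.6 kHz, 11.2 kHz, 12.2 kHz, 28.3 kHz}.

10.6 kHz, 11.2 kHz, 12.2 kHz, 28.3 kHz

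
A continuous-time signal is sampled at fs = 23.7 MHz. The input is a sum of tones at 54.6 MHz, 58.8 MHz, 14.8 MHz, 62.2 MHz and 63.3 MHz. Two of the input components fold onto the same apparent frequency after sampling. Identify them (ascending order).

fs/2 = 11.85 MHz.
54.6 MHz mod fs = 7.2 MHz.
7.2 MHz ≤ fs/2 = 11.85 MHz, appears at 7.2 MHz.
58.8 MHz mod fs = 11.4 MHz.
11.4 MHz ≤ fs/2 = 11.85 MHz, appears at 11.4 MHz.
14.8 MHz > fs/2 = 11.85 MHz, folds to fs − 14.8 MHz = 8.9 MHz.
62.2 MHz mod fs = 14.8 MHz.
14.8 MHz > fs/2 = 11.85 MHz, folds to fs − 14.8 MHz = 8.9 MHz.
63.3 MHz mod fs = 15.9 MHz.
15.9 MHz > fs/2 = 11.85 MHz, folds to fs − 15.9 MHz = 7.8 MHz.
14.8 MHz and 62.2 MHz both map to 8.9 MHz.

14.8 MHz, 62.2 MHz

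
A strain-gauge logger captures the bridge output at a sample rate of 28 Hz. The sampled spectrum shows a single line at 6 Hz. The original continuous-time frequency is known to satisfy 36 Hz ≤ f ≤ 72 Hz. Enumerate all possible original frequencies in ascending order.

50 Hz, 62 Hz

Frequencies that alias to 6 Hz are k·fs ± 6 Hz for integer k ≥ 0.
k=0: 6 Hz.
k=1: 22 Hz, 34 Hz.
k=2: 50 Hz, 62 Hz.
k=3: 78 Hz, 90 Hz.
Within [36 Hz, 72 Hz]: 50 Hz, 62 Hz.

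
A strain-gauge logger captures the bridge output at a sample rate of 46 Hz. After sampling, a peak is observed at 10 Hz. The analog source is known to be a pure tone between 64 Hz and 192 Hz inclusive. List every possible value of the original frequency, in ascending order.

Frequencies that alias to 10 Hz are k·fs ± 10 Hz for integer k ≥ 0.
k=0: 10 Hz.
k=1: 36 Hz, 56 Hz.
k=2: 82 Hz, 102 Hz.
k=3: 128 Hz, 148 Hz.
k=4: 174 Hz, 194 Hz.
k=5: 220 Hz, 240 Hz.
Within [64 Hz, 192 Hz]: 82 Hz, 102 Hz, 128 Hz, 148 Hz, 174 Hz.

82 Hz, 102 Hz, 128 Hz, 148 Hz, 174 Hz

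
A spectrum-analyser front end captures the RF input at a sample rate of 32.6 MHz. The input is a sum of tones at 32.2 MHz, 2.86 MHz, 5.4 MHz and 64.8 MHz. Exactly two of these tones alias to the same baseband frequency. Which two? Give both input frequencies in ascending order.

32.2 MHz, 64.8 MHz

fs/2 = 16.3 MHz.
32.2 MHz > fs/2 = 16.3 MHz, folds to fs − 32.2 MHz = 0.4 MHz.
2.86 MHz ≤ fs/2 = 16.3 MHz, passes unchanged.
5.4 MHz ≤ fs/2 = 16.3 MHz, passes unchanged.
64.8 MHz mod fs = 32.2 MHz.
32.2 MHz > fs/2 = 16.3 MHz, folds to fs − 32.2 MHz = 0.4 MHz.
32.2 MHz and 64.8 MHz both map to 0.4 MHz.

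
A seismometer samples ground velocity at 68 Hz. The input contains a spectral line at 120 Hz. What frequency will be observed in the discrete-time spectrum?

16 Hz

120 Hz mod fs = 52 Hz.
52 Hz > fs/2 = 34 Hz, folds to fs − 52 Hz = 16 Hz.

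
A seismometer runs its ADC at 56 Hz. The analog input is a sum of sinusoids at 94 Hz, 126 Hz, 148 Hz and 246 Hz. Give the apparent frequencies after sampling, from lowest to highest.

fs/2 = 28 Hz.
94 Hz mod fs = 38 Hz.
38 Hz > fs/2 = 28 Hz, folds to fs − 38 Hz = 18 Hz.
126 Hz mod fs = 14 Hz.
14 Hz ≤ fs/2 = 28 Hz, appears at 14 Hz.
148 Hz mod fs = 36 Hz.
36 Hz > fs/2 = 28 Hz, folds to fs − 36 Hz = 20 Hz.
246 Hz mod fs = 22 Hz.
22 Hz ≤ fs/2 = 28 Hz, appears at 22 Hz.
Distinct values: {14 Hz, 18 Hz, 20 Hz, 22 Hz}.

14 Hz, 18 Hz, 20 Hz, 22 Hz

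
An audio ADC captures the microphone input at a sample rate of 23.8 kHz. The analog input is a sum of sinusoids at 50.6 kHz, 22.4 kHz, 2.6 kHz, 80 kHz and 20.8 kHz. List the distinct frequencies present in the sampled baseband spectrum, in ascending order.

1.4 kHz, 2.6 kHz, 3 kHz, 8.6 kHz

fs/2 = 11.9 kHz.
50.6 kHz mod fs = 3 kHz.
3 kHz ≤ fs/2 = 11.9 kHz, appears at 3 kHz.
22.4 kHz > fs/2 = 11.9 kHz, folds to fs − 22.4 kHz = 1.4 kHz.
2.6 kHz ≤ fs/2 = 11.9 kHz, passes unchanged.
80 kHz mod fs = 8.6 kHz.
8.6 kHz ≤ fs/2 = 11.9 kHz, appears at 8.6 kHz.
20.8 kHz > fs/2 = 11.9 kHz, folds to fs − 20.8 kHz = 3 kHz.
Distinct values: {1.4 kHz, 2.6 kHz, 3 kHz, 8.6 kHz}.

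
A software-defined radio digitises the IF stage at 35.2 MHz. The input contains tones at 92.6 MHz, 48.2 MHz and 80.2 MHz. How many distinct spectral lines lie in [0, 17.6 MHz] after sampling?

fs/2 = 17.6 MHz.
92.6 MHz mod fs = 22.2 MHz.
22.2 MHz > fs/2 = 17.6 MHz, folds to fs − 22.2 MHz = 13 MHz.
48.2 MHz mod fs = 13 MHz.
13 MHz ≤ fs/2 = 17.6 MHz, appears at 13 MHz.
80.2 MHz mod fs = 9.8 MHz.
9.8 MHz ≤ fs/2 = 17.6 MHz, appears at 9.8 MHz.
Distinct values: {9.8 MHz, 13 MHz} → 2.

2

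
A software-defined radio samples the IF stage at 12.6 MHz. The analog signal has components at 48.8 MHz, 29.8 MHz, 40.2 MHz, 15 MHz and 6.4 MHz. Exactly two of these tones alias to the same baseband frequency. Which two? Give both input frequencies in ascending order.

fs/2 = 6.3 MHz.
48.8 MHz mod fs = 11 MHz.
11 MHz > fs/2 = 6.3 MHz, folds to fs − 11 MHz = 1.6 MHz.
29.8 MHz mod fs = 4.6 MHz.
4.6 MHz ≤ fs/2 = 6.3 MHz, appears at 4.6 MHz.
40.2 MHz mod fs = 2.4 MHz.
2.4 MHz ≤ fs/2 = 6.3 MHz, appears at 2.4 MHz.
15 MHz mod fs = 2.4 MHz.
2.4 MHz ≤ fs/2 = 6.3 MHz, appears at 2.4 MHz.
6.4 MHz > fs/2 = 6.3 MHz, folds to fs − 6.4 MHz = 6.2 MHz.
15 MHz and 40.2 MHz both map to 2.4 MHz.

15 MHz, 40.2 MHz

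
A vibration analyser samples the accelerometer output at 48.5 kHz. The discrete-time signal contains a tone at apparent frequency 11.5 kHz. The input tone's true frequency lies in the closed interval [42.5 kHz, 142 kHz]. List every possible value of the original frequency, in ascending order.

60 kHz, 85.5 kHz, 108.5 kHz, 134 kHz

Frequencies that alias to 11.5 kHz are k·fs ± 11.5 kHz for integer k ≥ 0.
k=0: 11.5 kHz.
k=1: 37 kHz, 60 kHz.
k=2: 85.5 kHz, 108.5 kHz.
k=3: 134 kHz, 157 kHz.
k=4: 182.5 kHz, 205.5 kHz.
Within [42.5 kHz, 142 kHz]: 60 kHz, 85.5 kHz, 108.5 kHz, 134 kHz.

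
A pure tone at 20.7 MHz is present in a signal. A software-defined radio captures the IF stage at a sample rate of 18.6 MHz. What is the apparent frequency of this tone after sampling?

20.7 MHz mod fs = 2.1 MHz.
2.1 MHz ≤ fs/2 = 9.3 MHz, appears at 2.1 MHz.

2.1 MHz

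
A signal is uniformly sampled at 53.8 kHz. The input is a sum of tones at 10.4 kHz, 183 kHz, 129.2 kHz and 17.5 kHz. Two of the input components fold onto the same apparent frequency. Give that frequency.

fs/2 = 26.9 kHz.
10.4 kHz ≤ fs/2 = 26.9 kHz, passes unchanged.
183 kHz mod fs = 21.6 kHz.
21.6 kHz ≤ fs/2 = 26.9 kHz, appears at 21.6 kHz.
129.2 kHz mod fs = 21.6 kHz.
21.6 kHz ≤ fs/2 = 26.9 kHz, appears at 21.6 kHz.
17.5 kHz ≤ fs/2 = 26.9 kHz, passes unchanged.
129.2 kHz and 183 kHz both map to 21.6 kHz.

21.6 kHz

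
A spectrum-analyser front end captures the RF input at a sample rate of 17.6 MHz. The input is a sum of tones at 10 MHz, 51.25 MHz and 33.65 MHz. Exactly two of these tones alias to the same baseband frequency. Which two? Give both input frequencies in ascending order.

fs/2 = 8.8 MHz.
10 MHz > fs/2 = 8.8 MHz, folds to fs − 10 MHz = 7.6 MHz.
51.25 MHz mod fs = 16.05 MHz.
16.05 MHz > fs/2 = 8.8 MHz, folds to fs − 16.05 MHz = 1.55 MHz.
33.65 MHz mod fs = 16.05 MHz.
16.05 MHz > fs/2 = 8.8 MHz, folds to fs − 16.05 MHz = 1.55 MHz.
33.65 MHz and 51.25 MHz both map to 1.55 MHz.

33.65 MHz, 51.25 MHz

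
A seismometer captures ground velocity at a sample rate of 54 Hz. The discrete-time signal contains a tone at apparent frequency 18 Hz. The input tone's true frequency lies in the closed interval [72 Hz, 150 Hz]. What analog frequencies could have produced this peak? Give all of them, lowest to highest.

72 Hz, 90 Hz, 126 Hz, 144 Hz

Frequencies that alias to 18 Hz are k·fs ± 18 Hz for integer k ≥ 0.
k=0: 18 Hz.
k=1: 36 Hz, 72 Hz.
k=2: 90 Hz, 126 Hz.
k=3: 144 Hz, 180 Hz.
k=4: 198 Hz, 234 Hz.
Within [72 Hz, 150 Hz]: 72 Hz, 90 Hz, 126 Hz, 144 Hz.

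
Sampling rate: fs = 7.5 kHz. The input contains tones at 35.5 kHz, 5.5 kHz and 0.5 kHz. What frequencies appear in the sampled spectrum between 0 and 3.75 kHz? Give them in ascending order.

0.5 kHz, 2 kHz

fs/2 = 3.75 kHz.
35.5 kHz mod fs = 5.5 kHz.
5.5 kHz > fs/2 = 3.75 kHz, folds to fs − 5.5 kHz = 2 kHz.
5.5 kHz > fs/2 = 3.75 kHz, folds to fs − 5.5 kHz = 2 kHz.
0.5 kHz ≤ fs/2 = 3.75 kHz, passes unchanged.
Distinct values: {0.5 kHz, 2 kHz}.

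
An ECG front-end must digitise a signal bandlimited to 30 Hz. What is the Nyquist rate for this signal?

60 Hz

Nyquist rate = 2 × 30 Hz = 60 Hz.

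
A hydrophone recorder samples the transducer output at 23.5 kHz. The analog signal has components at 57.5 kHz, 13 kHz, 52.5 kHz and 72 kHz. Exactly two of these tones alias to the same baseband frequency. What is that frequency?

fs/2 = 11.75 kHz.
57.5 kHz mod fs = 10.5 kHz.
10.5 kHz ≤ fs/2 = 11.75 kHz, appears at 10.5 kHz.
13 kHz > fs/2 = 11.75 kHz, folds to fs − 13 kHz = 10.5 kHz.
52.5 kHz mod fs = 5.5 kHz.
5.5 kHz ≤ fs/2 = 11.75 kHz, appears at 5.5 kHz.
72 kHz mod fs = 1.5 kHz.
1.5 kHz ≤ fs/2 = 11.75 kHz, appears at 1.5 kHz.
13 kHz and 57.5 kHz both map to 10.5 kHz.

10.5 kHz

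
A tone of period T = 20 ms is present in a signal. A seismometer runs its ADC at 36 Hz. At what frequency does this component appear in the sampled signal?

14 Hz

T = 20 ms → f = 1/T = 50 Hz.
50 Hz mod fs = 14 Hz.
14 Hz ≤ fs/2 = 18 Hz, appears at 14 Hz.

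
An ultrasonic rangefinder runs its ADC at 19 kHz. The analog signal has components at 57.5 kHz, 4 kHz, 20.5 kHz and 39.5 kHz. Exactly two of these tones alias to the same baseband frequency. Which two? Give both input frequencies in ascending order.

20.5 kHz, 39.5 kHz

fs/2 = 9.5 kHz.
57.5 kHz mod fs = 0.5 kHz.
0.5 kHz ≤ fs/2 = 9.5 kHz, appears at 0.5 kHz.
4 kHz ≤ fs/2 = 9.5 kHz, passes unchanged.
20.5 kHz mod fs = 1.5 kHz.
1.5 kHz ≤ fs/2 = 9.5 kHz, appears at 1.5 kHz.
39.5 kHz mod fs = 1.5 kHz.
1.5 kHz ≤ fs/2 = 9.5 kHz, appears at 1.5 kHz.
20.5 kHz and 39.5 kHz both map to 1.5 kHz.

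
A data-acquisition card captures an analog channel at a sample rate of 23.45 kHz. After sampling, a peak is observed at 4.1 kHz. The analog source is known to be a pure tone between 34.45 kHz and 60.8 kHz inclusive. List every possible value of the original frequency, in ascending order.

42.8 kHz, 51 kHz

Frequencies that alias to 4.1 kHz are k·fs ± 4.1 kHz for integer k ≥ 0.
k=0: 4.1 kHz.
k=1: 19.35 kHz, 27.55 kHz.
k=2: 42.8 kHz, 51 kHz.
k=3: 66.25 kHz, 74.45 kHz.
Within [34.45 kHz, 60.8 kHz]: 42.8 kHz, 51 kHz.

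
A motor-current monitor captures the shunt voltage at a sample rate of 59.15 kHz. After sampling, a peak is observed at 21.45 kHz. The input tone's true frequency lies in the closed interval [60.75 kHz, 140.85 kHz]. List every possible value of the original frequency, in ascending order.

80.6 kHz, 96.85 kHz, 139.75 kHz

Frequencies that alias to 21.45 kHz are k·fs ± 21.45 kHz for integer k ≥ 0.
k=0: 21.45 kHz.
k=1: 37.7 kHz, 80.6 kHz.
k=2: 96.85 kHz, 139.75 kHz.
k=3: 156 kHz, 198.9 kHz.
Within [60.75 kHz, 140.85 kHz]: 80.6 kHz, 96.85 kHz, 139.75 kHz.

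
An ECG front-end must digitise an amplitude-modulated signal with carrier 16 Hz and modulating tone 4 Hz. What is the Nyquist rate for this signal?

AM sidebands sit at fc ± fm = 12 Hz and 20 Hz.
Highest-frequency component: 20 Hz.
Nyquist rate = 2 × 20 Hz = 40 Hz.

40 Hz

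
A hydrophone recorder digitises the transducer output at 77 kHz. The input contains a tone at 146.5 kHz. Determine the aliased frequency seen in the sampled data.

146.5 kHz mod fs = 69.5 kHz.
69.5 kHz > fs/2 = 38.5 kHz, folds to fs − 69.5 kHz = 7.5 kHz.

7.5 kHz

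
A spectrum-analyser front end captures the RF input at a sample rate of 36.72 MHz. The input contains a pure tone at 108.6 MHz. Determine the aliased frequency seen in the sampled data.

108.6 MHz mod fs = 35.16 MHz.
35.16 MHz > fs/2 = 18.36 MHz, folds to fs − 35.16 MHz = 1.56 MHz.

1.56 MHz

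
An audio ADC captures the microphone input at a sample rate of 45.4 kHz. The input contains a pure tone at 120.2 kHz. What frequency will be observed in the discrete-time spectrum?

120.2 kHz mod fs = 29.4 kHz.
29.4 kHz > fs/2 = 22.7 kHz, folds to fs − 29.4 kHz = 16 kHz.

16 kHz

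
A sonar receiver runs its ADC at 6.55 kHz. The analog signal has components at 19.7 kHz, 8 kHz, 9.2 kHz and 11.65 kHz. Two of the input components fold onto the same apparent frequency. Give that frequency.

fs/2 = 3.275 kHz.
19.7 kHz mod fs = 0.05 kHz.
0.05 kHz ≤ fs/2 = 3.275 kHz, appears at 0.05 kHz.
8 kHz mod fs = 1.45 kHz.
1.45 kHz ≤ fs/2 = 3.275 kHz, appears at 1.45 kHz.
9.2 kHz mod fs = 2.65 kHz.
2.65 kHz ≤ fs/2 = 3.275 kHz, appears at 2.65 kHz.
11.65 kHz mod fs = 5.1 kHz.
5.1 kHz > fs/2 = 3.275 kHz, folds to fs − 5.1 kHz = 1.45 kHz.
8 kHz and 11.65 kHz both map to 1.45 kHz.

1.45 kHz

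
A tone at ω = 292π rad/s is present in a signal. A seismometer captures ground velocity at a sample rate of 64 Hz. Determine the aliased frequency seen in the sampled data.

18 Hz

ω = 292π rad/s → f = ω/(2π) = 146 Hz.
146 Hz mod fs = 18 Hz.
18 Hz ≤ fs/2 = 32 Hz, appears at 18 Hz.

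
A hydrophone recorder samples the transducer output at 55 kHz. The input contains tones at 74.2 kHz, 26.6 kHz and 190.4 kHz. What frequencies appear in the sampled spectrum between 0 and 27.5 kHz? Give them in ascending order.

fs/2 = 27.5 kHz.
74.2 kHz mod fs = 19.2 kHz.
19.2 kHz ≤ fs/2 = 27.5 kHz, appears at 19.2 kHz.
26.6 kHz ≤ fs/2 = 27.5 kHz, passes unchanged.
190.4 kHz mod fs = 25.4 kHz.
25.4 kHz ≤ fs/2 = 27.5 kHz, appears at 25.4 kHz.
Distinct values: {19.2 kHz, 25.4 kHz, 26.6 kHz}.

19.2 kHz, 25.4 kHz, 26.6 kHz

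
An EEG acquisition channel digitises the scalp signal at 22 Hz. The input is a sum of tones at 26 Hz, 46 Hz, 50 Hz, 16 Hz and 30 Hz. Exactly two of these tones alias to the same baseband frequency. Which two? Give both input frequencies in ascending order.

fs/2 = 11 Hz.
26 Hz mod fs = 4 Hz.
4 Hz ≤ fs/2 = 11 Hz, appears at 4 Hz.
46 Hz mod fs = 2 Hz.
2 Hz ≤ fs/2 = 11 Hz, appears at 2 Hz.
50 Hz mod fs = 6 Hz.
6 Hz ≤ fs/2 = 11 Hz, appears at 6 Hz.
16 Hz > fs/2 = 11 Hz, folds to fs − 16 Hz = 6 Hz.
30 Hz mod fs = 8 Hz.
8 Hz ≤ fs/2 = 11 Hz, appears at 8 Hz.
16 Hz and 50 Hz both map to 6 Hz.

16 Hz, 50 Hz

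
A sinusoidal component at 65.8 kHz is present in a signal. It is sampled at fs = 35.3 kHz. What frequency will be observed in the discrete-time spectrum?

65.8 kHz mod fs = 30.5 kHz.
30.5 kHz > fs/2 = 17.65 kHz, folds to fs − 30.5 kHz = 4.8 kHz.

4.8 kHz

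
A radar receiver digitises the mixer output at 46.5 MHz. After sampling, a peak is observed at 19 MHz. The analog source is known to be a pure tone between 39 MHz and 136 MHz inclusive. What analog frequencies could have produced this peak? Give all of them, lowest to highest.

65.5 MHz, 74 MHz, 112 MHz, 120.5 MHz

Frequencies that alias to 19 MHz are k·fs ± 19 MHz for integer k ≥ 0.
k=0: 19 MHz.
k=1: 27.5 MHz, 65.5 MHz.
k=2: 74 MHz, 112 MHz.
k=3: 120.5 MHz, 158.5 MHz.
k=4: 167 MHz, 205 MHz.
Within [39 MHz, 136 MHz]: 65.5 MHz, 74 MHz, 112 MHz, 120.5 MHz.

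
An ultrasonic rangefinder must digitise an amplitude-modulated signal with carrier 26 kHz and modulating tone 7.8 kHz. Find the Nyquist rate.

67.6 kHz

AM sidebands sit at fc ± fm = 18.2 kHz and 33.8 kHz.
Highest-frequency component: 33.8 kHz.
Nyquist rate = 2 × 33.8 kHz = 67.6 kHz.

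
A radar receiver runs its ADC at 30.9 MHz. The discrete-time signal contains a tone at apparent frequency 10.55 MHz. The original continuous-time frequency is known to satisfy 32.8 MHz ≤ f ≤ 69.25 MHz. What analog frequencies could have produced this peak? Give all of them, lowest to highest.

Frequencies that alias to 10.55 MHz are k·fs ± 10.55 MHz for integer k ≥ 0.
k=0: 10.55 MHz.
k=1: 20.35 MHz, 41.45 MHz.
k=2: 51.25 MHz, 72.35 MHz.
k=3: 82.15 MHz, 103.25 MHz.
Within [32.8 MHz, 69.25 MHz]: 41.45 MHz, 51.25 MHz.

41.45 MHz, 51.25 MHz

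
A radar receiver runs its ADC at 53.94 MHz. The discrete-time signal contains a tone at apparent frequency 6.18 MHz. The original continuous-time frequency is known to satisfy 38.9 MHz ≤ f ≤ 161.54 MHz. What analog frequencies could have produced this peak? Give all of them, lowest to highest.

47.76 MHz, 60.12 MHz, 101.7 MHz, 114.06 MHz, 155.64 MHz

Frequencies that alias to 6.18 MHz are k·fs ± 6.18 MHz for integer k ≥ 0.
k=0: 6.18 MHz.
k=1: 47.76 MHz, 60.12 MHz.
k=2: 101.7 MHz, 114.06 MHz.
k=3: 155.64 MHz, 168 MHz.
k=4: 209.58 MHz, 221.94 MHz.
Within [38.9 MHz, 161.54 MHz]: 47.76 MHz, 60.12 MHz, 101.7 MHz, 114.06 MHz, 155.64 MHz.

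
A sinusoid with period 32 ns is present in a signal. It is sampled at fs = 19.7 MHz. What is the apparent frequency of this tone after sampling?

8.15 MHz

T = 32 ns → f = 1/T = 31.25 MHz.
31.25 MHz mod fs = 11.55 MHz.
11.55 MHz > fs/2 = 9.85 MHz, folds to fs − 11.55 MHz = 8.15 MHz.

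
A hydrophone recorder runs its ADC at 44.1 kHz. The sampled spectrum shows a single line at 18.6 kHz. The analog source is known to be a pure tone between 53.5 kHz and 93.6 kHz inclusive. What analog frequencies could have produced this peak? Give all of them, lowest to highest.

62.7 kHz, 69.6 kHz

Frequencies that alias to 18.6 kHz are k·fs ± 18.6 kHz for integer k ≥ 0.
k=0: 18.6 kHz.
k=1: 25.5 kHz, 62.7 kHz.
k=2: 69.6 kHz, 106.8 kHz.
k=3: 113.7 kHz, 150.9 kHz.
Within [53.5 kHz, 93.6 kHz]: 62.7 kHz, 69.6 kHz.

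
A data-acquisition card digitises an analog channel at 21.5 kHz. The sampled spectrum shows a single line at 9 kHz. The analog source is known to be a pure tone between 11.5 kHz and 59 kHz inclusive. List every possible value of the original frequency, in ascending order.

Frequencies that alias to 9 kHz are k·fs ± 9 kHz for integer k ≥ 0.
k=0: 9 kHz.
k=1: 12.5 kHz, 30.5 kHz.
k=2: 34 kHz, 52 kHz.
k=3: 55.5 kHz, 73.5 kHz.
k=4: 77 kHz, 95 kHz.
Within [11.5 kHz, 59 kHz]: 12.5 kHz, 30.5 kHz, 34 kHz, 52 kHz, 55.5 kHz.

12.5 kHz, 30.5 kHz, 34 kHz, 52 kHz, 55.5 kHz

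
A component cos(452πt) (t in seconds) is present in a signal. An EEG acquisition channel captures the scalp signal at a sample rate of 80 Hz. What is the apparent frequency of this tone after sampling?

14 Hz

ω = 452π rad/s → f = ω/(2π) = 226 Hz.
226 Hz mod fs = 66 Hz.
66 Hz > fs/2 = 40 Hz, folds to fs − 66 Hz = 14 Hz.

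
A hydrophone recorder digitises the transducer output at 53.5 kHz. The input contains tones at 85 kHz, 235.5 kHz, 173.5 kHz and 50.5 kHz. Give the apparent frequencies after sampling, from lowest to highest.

fs/2 = 26.75 kHz.
85 kHz mod fs = 31.5 kHz.
31.5 kHz > fs/2 = 26.75 kHz, folds to fs − 31.5 kHz = 22 kHz.
235.5 kHz mod fs = 21.5 kHz.
21.5 kHz ≤ fs/2 = 26.75 kHz, appears at 21.5 kHz.
173.5 kHz mod fs = 13 kHz.
13 kHz ≤ fs/2 = 26.75 kHz, appears at 13 kHz.
50.5 kHz > fs/2 = 26.75 kHz, folds to fs − 50.5 kHz = 3 kHz.
Distinct values: {3 kHz, 13 kHz, 21.5 kHz, 22 kHz}.

3 kHz, 13 kHz, 21.5 kHz, 22 kHz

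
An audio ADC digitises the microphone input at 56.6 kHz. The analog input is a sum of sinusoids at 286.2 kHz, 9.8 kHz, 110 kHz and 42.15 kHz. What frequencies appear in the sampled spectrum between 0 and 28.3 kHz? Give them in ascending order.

3.2 kHz, 9.8 kHz, 14.45 kHz

fs/2 = 28.3 kHz.
286.2 kHz mod fs = 3.2 kHz.
3.2 kHz ≤ fs/2 = 28.3 kHz, appears at 3.2 kHz.
9.8 kHz ≤ fs/2 = 28.3 kHz, passes unchanged.
110 kHz mod fs = 53.4 kHz.
53.4 kHz > fs/2 = 28.3 kHz, folds to fs − 53.4 kHz = 3.2 kHz.
42.15 kHz > fs/2 = 28.3 kHz, folds to fs − 42.15 kHz = 14.45 kHz.
Distinct values: {3.2 kHz, 9.8 kHz, 14.45 kHz}.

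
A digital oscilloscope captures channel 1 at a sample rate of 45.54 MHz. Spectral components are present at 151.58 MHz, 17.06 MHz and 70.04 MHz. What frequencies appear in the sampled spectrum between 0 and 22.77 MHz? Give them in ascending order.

fs/2 = 22.77 MHz.
151.58 MHz mod fs = 14.96 MHz.
14.96 MHz ≤ fs/2 = 22.77 MHz, appears at 14.96 MHz.
17.06 MHz ≤ fs/2 = 22.77 MHz, passes unchanged.
70.04 MHz mod fs = 24.5 MHz.
24.5 MHz > fs/2 = 22.77 MHz, folds to fs − 24.5 MHz = 21.04 MHz.
Distinct values: {14.96 MHz, 17.06 MHz, 21.04 MHz}.

14.96 MHz, 17.06 MHz, 21.04 MHz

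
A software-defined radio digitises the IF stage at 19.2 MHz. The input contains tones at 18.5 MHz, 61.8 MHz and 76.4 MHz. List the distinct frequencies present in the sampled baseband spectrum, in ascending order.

fs/2 = 9.6 MHz.
18.5 MHz > fs/2 = 9.6 MHz, folds to fs − 18.5 MHz = 0.7 MHz.
61.8 MHz mod fs = 4.2 MHz.
4.2 MHz ≤ fs/2 = 9.6 MHz, appears at 4.2 MHz.
76.4 MHz mod fs = 18.8 MHz.
18.8 MHz > fs/2 = 9.6 MHz, folds to fs − 18.8 MHz = 0.4 MHz.
Distinct values: {0.4 MHz, 0.7 MHz, 4.2 MHz}.

0.4 MHz, 0.7 MHz, 4.2 MHz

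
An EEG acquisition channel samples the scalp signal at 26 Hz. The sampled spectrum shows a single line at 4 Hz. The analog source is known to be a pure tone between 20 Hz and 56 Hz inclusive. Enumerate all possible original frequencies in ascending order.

Frequencies that alias to 4 Hz are k·fs ± 4 Hz for integer k ≥ 0.
k=0: 4 Hz.
k=1: 22 Hz, 30 Hz.
k=2: 48 Hz, 56 Hz.
k=3: 74 Hz, 82 Hz.
Within [20 Hz, 56 Hz]: 22 Hz, 30 Hz, 48 Hz, 56 Hz.

22 Hz, 30 Hz, 48 Hz, 56 Hz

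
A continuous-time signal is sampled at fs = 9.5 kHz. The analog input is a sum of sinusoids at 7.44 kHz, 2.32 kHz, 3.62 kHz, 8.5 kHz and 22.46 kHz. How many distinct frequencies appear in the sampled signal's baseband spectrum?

fs/2 = 4.75 kHz.
7.44 kHz > fs/2 = 4.75 kHz, folds to fs − 7.44 kHz = 2.06 kHz.
2.32 kHz ≤ fs/2 = 4.75 kHz, passes unchanged.
3.62 kHz ≤ fs/2 = 4.75 kHz, passes unchanged.
8.5 kHz > fs/2 = 4.75 kHz, folds to fs − 8.5 kHz = 1 kHz.
22.46 kHz mod fs = 3.46 kHz.
3.46 kHz ≤ fs/2 = 4.75 kHz, appears at 3.46 kHz.
Distinct values: {1 kHz, 2.06 kHz, 2.32 kHz, 3.46 kHz, 3.62 kHz} → 5.

5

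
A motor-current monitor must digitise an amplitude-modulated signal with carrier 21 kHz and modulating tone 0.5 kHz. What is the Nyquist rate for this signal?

AM sidebands sit at fc ± fm = 20.5 kHz and 21.5 kHz.
Highest-frequency component: 21.5 kHz.
Nyquist rate = 2 × 21.5 kHz = 43 kHz.

43 kHz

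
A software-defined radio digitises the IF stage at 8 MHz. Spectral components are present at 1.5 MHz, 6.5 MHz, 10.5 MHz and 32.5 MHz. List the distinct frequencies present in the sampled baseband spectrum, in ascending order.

fs/2 = 4 MHz.
1.5 MHz ≤ fs/2 = 4 MHz, passes unchanged.
6.5 MHz > fs/2 = 4 MHz, folds to fs − 6.5 MHz = 1.5 MHz.
10.5 MHz mod fs = 2.5 MHz.
2.5 MHz ≤ fs/2 = 4 MHz, appears at 2.5 MHz.
32.5 MHz mod fs = 0.5 MHz.
0.5 MHz ≤ fs/2 = 4 MHz, appears at 0.5 MHz.
Distinct values: {0.5 MHz, 1.5 MHz, 2.5 MHz}.

0.5 MHz, 1.5 MHz, 2.5 MHz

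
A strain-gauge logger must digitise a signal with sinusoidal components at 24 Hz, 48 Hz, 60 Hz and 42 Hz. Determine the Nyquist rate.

Highest-frequency component: 60 Hz.
Nyquist rate = 2 × 60 Hz = 120 Hz.

120 Hz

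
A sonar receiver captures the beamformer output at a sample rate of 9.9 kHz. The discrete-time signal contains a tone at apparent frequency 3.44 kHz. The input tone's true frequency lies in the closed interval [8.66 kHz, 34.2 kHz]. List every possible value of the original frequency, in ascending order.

13.34 kHz, 16.36 kHz, 23.24 kHz, 26.26 kHz, 33.14 kHz

Frequencies that alias to 3.44 kHz are k·fs ± 3.44 kHz for integer k ≥ 0.
k=0: 3.44 kHz.
k=1: 6.46 kHz, 13.34 kHz.
k=2: 16.36 kHz, 23.24 kHz.
k=3: 26.26 kHz, 33.14 kHz.
k=4: 36.16 kHz, 43.04 kHz.
Within [8.66 kHz, 34.2 kHz]: 13.34 kHz, 16.36 kHz, 23.24 kHz, 26.26 kHz, 33.14 kHz.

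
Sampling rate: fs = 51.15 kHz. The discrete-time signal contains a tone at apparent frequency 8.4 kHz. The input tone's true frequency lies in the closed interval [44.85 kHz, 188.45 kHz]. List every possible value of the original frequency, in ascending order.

59.55 kHz, 93.9 kHz, 110.7 kHz, 145.05 kHz, 161.85 kHz

Frequencies that alias to 8.4 kHz are k·fs ± 8.4 kHz for integer k ≥ 0.
k=0: 8.4 kHz.
k=1: 42.75 kHz, 59.55 kHz.
k=2: 93.9 kHz, 110.7 kHz.
k=3: 145.05 kHz, 161.85 kHz.
k=4: 196.2 kHz, 213 kHz.
Within [44.85 kHz, 188.45 kHz]: 59.55 kHz, 93.9 kHz, 110.7 kHz, 145.05 kHz, 161.85 kHz.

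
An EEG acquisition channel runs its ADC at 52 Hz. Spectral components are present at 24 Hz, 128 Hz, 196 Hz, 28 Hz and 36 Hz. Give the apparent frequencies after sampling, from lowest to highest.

12 Hz, 16 Hz, 24 Hz

fs/2 = 26 Hz.
24 Hz ≤ fs/2 = 26 Hz, passes unchanged.
128 Hz mod fs = 24 Hz.
24 Hz ≤ fs/2 = 26 Hz, appears at 24 Hz.
196 Hz mod fs = 40 Hz.
40 Hz > fs/2 = 26 Hz, folds to fs − 40 Hz = 12 Hz.
28 Hz > fs/2 = 26 Hz, folds to fs − 28 Hz = 24 Hz.
36 Hz > fs/2 = 26 Hz, folds to fs − 36 Hz = 16 Hz.
Distinct values: {12 Hz, 16 Hz, 24 Hz}.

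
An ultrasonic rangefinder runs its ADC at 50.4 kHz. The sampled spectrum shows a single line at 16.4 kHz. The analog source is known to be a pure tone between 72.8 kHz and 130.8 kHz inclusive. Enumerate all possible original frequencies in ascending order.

Frequencies that alias to 16.4 kHz are k·fs ± 16.4 kHz for integer k ≥ 0.
k=0: 16.4 kHz.
k=1: 34 kHz, 66.8 kHz.
k=2: 84.4 kHz, 117.2 kHz.
k=3: 134.8 kHz, 167.6 kHz.
Within [72.8 kHz, 130.8 kHz]: 84.4 kHz, 117.2 kHz.

84.4 kHz, 117.2 kHz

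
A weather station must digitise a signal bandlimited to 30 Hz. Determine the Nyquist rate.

60 Hz

Nyquist rate = 2 × 30 Hz = 60 Hz.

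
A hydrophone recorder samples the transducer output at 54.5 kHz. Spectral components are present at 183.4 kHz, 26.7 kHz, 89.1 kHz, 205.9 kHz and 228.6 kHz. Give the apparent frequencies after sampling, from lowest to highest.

10.6 kHz, 12.1 kHz, 19.9 kHz, 26.7 kHz

fs/2 = 27.25 kHz.
183.4 kHz mod fs = 19.9 kHz.
19.9 kHz ≤ fs/2 = 27.25 kHz, appears at 19.9 kHz.
26.7 kHz ≤ fs/2 = 27.25 kHz, passes unchanged.
89.1 kHz mod fs = 34.6 kHz.
34.6 kHz > fs/2 = 27.25 kHz, folds to fs − 34.6 kHz = 19.9 kHz.
205.9 kHz mod fs = 42.4 kHz.
42.4 kHz > fs/2 = 27.25 kHz, folds to fs − 42.4 kHz = 12.1 kHz.
228.6 kHz mod fs = 10.6 kHz.
10.6 kHz ≤ fs/2 = 27.25 kHz, appears at 10.6 kHz.
Distinct values: {10.6 kHz, 12.1 kHz, 19.9 kHz, 26.7 kHz}.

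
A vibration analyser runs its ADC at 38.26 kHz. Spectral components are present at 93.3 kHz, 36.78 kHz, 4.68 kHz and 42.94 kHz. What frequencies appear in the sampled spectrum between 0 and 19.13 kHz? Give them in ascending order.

1.48 kHz, 4.68 kHz, 16.78 kHz

fs/2 = 19.13 kHz.
93.3 kHz mod fs = 16.78 kHz.
16.78 kHz ≤ fs/2 = 19.13 kHz, appears at 16.78 kHz.
36.78 kHz > fs/2 = 19.13 kHz, folds to fs − 36.78 kHz = 1.48 kHz.
4.68 kHz ≤ fs/2 = 19.13 kHz, passes unchanged.
42.94 kHz mod fs = 4.68 kHz.
4.68 kHz ≤ fs/2 = 19.13 kHz, appears at 4.68 kHz.
Distinct values: {1.48 kHz, 4.68 kHz, 16.78 kHz}.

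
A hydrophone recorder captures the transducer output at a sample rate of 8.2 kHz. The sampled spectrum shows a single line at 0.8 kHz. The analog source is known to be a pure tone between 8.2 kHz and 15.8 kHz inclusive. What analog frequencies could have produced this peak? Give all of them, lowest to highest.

9 kHz, 15.6 kHz

Frequencies that alias to 0.8 kHz are k·fs ± 0.8 kHz for integer k ≥ 0.
k=0: 0.8 kHz.
k=1: 7.4 kHz, 9 kHz.
k=2: 15.6 kHz, 17.2 kHz.
k=3: 23.8 kHz, 25.4 kHz.
Within [8.2 kHz, 15.8 kHz]: 9 kHz, 15.6 kHz.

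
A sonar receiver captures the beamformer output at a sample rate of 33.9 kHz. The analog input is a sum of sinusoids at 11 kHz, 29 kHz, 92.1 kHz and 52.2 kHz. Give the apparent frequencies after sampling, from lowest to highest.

fs/2 = 16.95 kHz.
11 kHz ≤ fs/2 = 16.95 kHz, passes unchanged.
29 kHz > fs/2 = 16.95 kHz, folds to fs − 29 kHz = 4.9 kHz.
92.1 kHz mod fs = 24.3 kHz.
24.3 kHz > fs/2 = 16.95 kHz, folds to fs − 24.3 kHz = 9.6 kHz.
52.2 kHz mod fs = 18.3 kHz.
18.3 kHz > fs/2 = 16.95 kHz, folds to fs − 18.3 kHz = 15.6 kHz.
Distinct values: {4.9 kHz, 9.6 kHz, 11 kHz, 15.6 kHz}.

4.9 kHz, 9.6 kHz, 11 kHz, 15.6 kHz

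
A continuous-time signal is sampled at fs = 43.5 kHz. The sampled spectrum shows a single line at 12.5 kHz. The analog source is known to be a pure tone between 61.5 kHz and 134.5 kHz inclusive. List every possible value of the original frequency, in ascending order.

Frequencies that alias to 12.5 kHz are k·fs ± 12.5 kHz for integer k ≥ 0.
k=0: 12.5 kHz.
k=1: 31 kHz, 56 kHz.
k=2: 74.5 kHz, 99.5 kHz.
k=3: 118 kHz, 143 kHz.
k=4: 161.5 kHz, 186.5 kHz.
Within [61.5 kHz, 134.5 kHz]: 74.5 kHz, 99.5 kHz, 118 kHz.

74.5 kHz, 99.5 kHz, 118 kHz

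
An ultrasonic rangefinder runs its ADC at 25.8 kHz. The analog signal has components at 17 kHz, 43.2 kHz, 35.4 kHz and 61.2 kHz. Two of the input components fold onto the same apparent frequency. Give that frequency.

9.6 kHz

fs/2 = 12.9 kHz.
17 kHz > fs/2 = 12.9 kHz, folds to fs − 17 kHz = 8.8 kHz.
43.2 kHz mod fs = 17.4 kHz.
17.4 kHz > fs/2 = 12.9 kHz, folds to fs − 17.4 kHz = 8.4 kHz.
35.4 kHz mod fs = 9.6 kHz.
9.6 kHz ≤ fs/2 = 12.9 kHz, appears at 9.6 kHz.
61.2 kHz mod fs = 9.6 kHz.
9.6 kHz ≤ fs/2 = 12.9 kHz, appears at 9.6 kHz.
35.4 kHz and 61.2 kHz both map to 9.6 kHz.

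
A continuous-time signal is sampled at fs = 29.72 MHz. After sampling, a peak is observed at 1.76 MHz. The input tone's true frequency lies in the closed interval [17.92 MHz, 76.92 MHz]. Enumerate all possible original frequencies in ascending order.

Frequencies that alias to 1.76 MHz are k·fs ± 1.76 MHz for integer k ≥ 0.
k=0: 1.76 MHz.
k=1: 27.96 MHz, 31.48 MHz.
k=2: 57.68 MHz, 61.2 MHz.
k=3: 87.4 MHz, 90.92 MHz.
Within [17.92 MHz, 76.92 MHz]: 27.96 MHz, 31.48 MHz, 57.68 MHz, 61.2 MHz.

27.96 MHz, 31.48 MHz, 57.68 MHz, 61.2 MHz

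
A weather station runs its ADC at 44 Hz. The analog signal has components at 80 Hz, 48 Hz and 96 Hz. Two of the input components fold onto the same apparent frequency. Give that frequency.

fs/2 = 22 Hz.
80 Hz mod fs = 36 Hz.
36 Hz > fs/2 = 22 Hz, folds to fs − 36 Hz = 8 Hz.
48 Hz mod fs = 4 Hz.
4 Hz ≤ fs/2 = 22 Hz, appears at 4 Hz.
96 Hz mod fs = 8 Hz.
8 Hz ≤ fs/2 = 22 Hz, appears at 8 Hz.
80 Hz and 96 Hz both map to 8 Hz.

8 Hz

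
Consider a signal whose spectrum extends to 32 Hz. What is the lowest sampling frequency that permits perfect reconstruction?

Nyquist rate = 2 × 32 Hz = 64 Hz.

64 Hz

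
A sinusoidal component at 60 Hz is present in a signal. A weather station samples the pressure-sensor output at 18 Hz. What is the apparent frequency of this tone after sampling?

6 Hz

60 Hz mod fs = 6 Hz.
6 Hz ≤ fs/2 = 9 Hz, appears at 6 Hz.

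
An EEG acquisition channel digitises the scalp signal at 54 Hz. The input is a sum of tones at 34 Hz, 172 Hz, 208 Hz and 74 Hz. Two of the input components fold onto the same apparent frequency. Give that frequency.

fs/2 = 27 Hz.
34 Hz > fs/2 = 27 Hz, folds to fs − 34 Hz = 20 Hz.
172 Hz mod fs = 10 Hz.
10 Hz ≤ fs/2 = 27 Hz, appears at 10 Hz.
208 Hz mod fs = 46 Hz.
46 Hz > fs/2 = 27 Hz, folds to fs − 46 Hz = 8 Hz.
74 Hz mod fs = 20 Hz.
20 Hz ≤ fs/2 = 27 Hz, appears at 20 Hz.
34 Hz and 74 Hz both map to 20 Hz.

20 Hz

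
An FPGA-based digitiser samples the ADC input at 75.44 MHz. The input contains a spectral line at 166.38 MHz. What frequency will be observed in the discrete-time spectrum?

166.38 MHz mod fs = 15.5 MHz.
15.5 MHz ≤ fs/2 = 37.72 MHz, appears at 15.5 MHz.

15.5 MHz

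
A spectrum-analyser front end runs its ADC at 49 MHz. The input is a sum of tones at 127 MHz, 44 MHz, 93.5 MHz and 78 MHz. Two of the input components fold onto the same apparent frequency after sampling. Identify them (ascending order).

78 MHz, 127 MHz

fs/2 = 24.5 MHz.
127 MHz mod fs = 29 MHz.
29 MHz > fs/2 = 24.5 MHz, folds to fs − 29 MHz = 20 MHz.
44 MHz > fs/2 = 24.5 MHz, folds to fs − 44 MHz = 5 MHz.
93.5 MHz mod fs = 44.5 MHz.
44.5 MHz > fs/2 = 24.5 MHz, folds to fs − 44.5 MHz = 4.5 MHz.
78 MHz mod fs = 29 MHz.
29 MHz > fs/2 = 24.5 MHz, folds to fs − 29 MHz = 20 MHz.
78 MHz and 127 MHz both map to 20 MHz.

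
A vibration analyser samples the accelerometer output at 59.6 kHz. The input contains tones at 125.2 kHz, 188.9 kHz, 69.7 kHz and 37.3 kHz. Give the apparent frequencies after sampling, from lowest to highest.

6 kHz, 10.1 kHz, 22.3 kHz

fs/2 = 29.8 kHz.
125.2 kHz mod fs = 6 kHz.
6 kHz ≤ fs/2 = 29.8 kHz, appears at 6 kHz.
188.9 kHz mod fs = 10.1 kHz.
10.1 kHz ≤ fs/2 = 29.8 kHz, appears at 10.1 kHz.
69.7 kHz mod fs = 10.1 kHz.
10.1 kHz ≤ fs/2 = 29.8 kHz, appears at 10.1 kHz.
37.3 kHz > fs/2 = 29.8 kHz, folds to fs − 37.3 kHz = 22.3 kHz.
Distinct values: {6 kHz, 10.1 kHz, 22.3 kHz}.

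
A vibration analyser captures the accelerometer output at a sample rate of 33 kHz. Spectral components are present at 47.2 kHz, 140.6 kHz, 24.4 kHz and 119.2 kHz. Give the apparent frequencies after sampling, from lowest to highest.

8.6 kHz, 12.8 kHz, 14.2 kHz

fs/2 = 16.5 kHz.
47.2 kHz mod fs = 14.2 kHz.
14.2 kHz ≤ fs/2 = 16.5 kHz, appears at 14.2 kHz.
140.6 kHz mod fs = 8.6 kHz.
8.6 kHz ≤ fs/2 = 16.5 kHz, appears at 8.6 kHz.
24.4 kHz > fs/2 = 16.5 kHz, folds to fs − 24.4 kHz = 8.6 kHz.
119.2 kHz mod fs = 20.2 kHz.
20.2 kHz > fs/2 = 16.5 kHz, folds to fs − 20.2 kHz = 12.8 kHz.
Distinct values: {8.6 kHz, 12.8 kHz, 14.2 kHz}.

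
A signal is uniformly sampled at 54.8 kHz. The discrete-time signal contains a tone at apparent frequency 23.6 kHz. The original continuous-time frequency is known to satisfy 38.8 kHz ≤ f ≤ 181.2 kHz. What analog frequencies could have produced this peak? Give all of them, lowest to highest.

78.4 kHz, 86 kHz, 133.2 kHz, 140.8 kHz

Frequencies that alias to 23.6 kHz are k·fs ± 23.6 kHz for integer k ≥ 0.
k=0: 23.6 kHz.
k=1: 31.2 kHz, 78.4 kHz.
k=2: 86 kHz, 133.2 kHz.
k=3: 140.8 kHz, 188 kHz.
k=4: 195.6 kHz, 242.8 kHz.
Within [38.8 kHz, 181.2 kHz]: 78.4 kHz, 86 kHz, 133.2 kHz, 140.8 kHz.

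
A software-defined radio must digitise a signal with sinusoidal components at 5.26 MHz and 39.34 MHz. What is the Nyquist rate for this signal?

78.68 MHz

Highest-frequency component: 39.34 MHz.
Nyquist rate = 2 × 39.34 MHz = 78.68 MHz.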